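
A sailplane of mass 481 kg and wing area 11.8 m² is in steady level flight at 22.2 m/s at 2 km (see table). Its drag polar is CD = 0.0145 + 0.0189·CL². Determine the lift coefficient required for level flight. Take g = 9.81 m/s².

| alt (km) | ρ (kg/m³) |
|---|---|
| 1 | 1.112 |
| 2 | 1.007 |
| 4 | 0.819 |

At 2 km, from the table: ρ = 1.007 kg/m³.
Weight W = mg = 481 × 9.81 = 4718.6 N; in level flight L = W.
Dynamic pressure q = 0.5 × 1.007 × 22.2² = 248.1 Pa.
CL = W/(q·S) = 4718.6 / (248.1 × 11.8) = 1.611.

CL = 1.61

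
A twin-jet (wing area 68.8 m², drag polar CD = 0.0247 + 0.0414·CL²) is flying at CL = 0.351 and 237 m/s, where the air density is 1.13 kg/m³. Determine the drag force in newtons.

CD = 0.0247 + 0.0414 × 0.351² = 0.0298
D = ½ρv²S·CD = ½ × 1.13 × 237² × 68.8 × 0.0298 = 65100 N

D = 65100 N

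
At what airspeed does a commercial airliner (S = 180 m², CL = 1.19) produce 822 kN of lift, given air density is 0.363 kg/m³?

v = 145 m/s

L = ½ρv²S·CL ⇒ v = √(2L/(ρ·S·CL))
v = √(2 × 8.22×10^5 / (0.363 × 180 × 1.19)) = √21140 = 145 m/s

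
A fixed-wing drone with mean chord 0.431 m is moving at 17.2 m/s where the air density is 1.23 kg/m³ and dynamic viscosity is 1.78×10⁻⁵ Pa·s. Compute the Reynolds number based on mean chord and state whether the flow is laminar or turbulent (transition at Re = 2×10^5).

Re = 5.12×10^5 (turbulent)

Re = ρ·v·c/μ = 1.23 × 17.2 × 0.431 / (1.78×10⁻⁵) = 5.12×10^5
Since 5.12×10^5 > 2×10^5, the flow is turbulent.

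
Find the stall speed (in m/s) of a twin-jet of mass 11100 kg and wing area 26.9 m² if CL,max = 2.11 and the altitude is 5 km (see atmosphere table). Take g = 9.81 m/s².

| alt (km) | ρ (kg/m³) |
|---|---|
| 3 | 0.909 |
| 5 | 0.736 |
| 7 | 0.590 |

At 5 km, from the table: ρ = 0.736 kg/m³.
Weight W = mg = 11100 × 9.81 = 1.089×10^5 N.
V_stall = √(2W/(ρ·S·CL,max)) = √(2 × 1.089×10^5 / (0.736 × 26.9 × 2.11))
V_stall = √5213 = 72.2 m/s

V_stall = 72.2 m/s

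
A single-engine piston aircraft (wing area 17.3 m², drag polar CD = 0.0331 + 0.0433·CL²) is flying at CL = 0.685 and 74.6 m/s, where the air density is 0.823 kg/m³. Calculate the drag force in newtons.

D = 2120 N

CD = 0.0331 + 0.0433 × 0.685² = 0.05342
D = ½ρv²S·CD = ½ × 0.823 × 74.6² × 17.3 × 0.05342 = 2120 N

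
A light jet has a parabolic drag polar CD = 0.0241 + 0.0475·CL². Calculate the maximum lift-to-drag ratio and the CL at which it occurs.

(L/D)max = 14.8, at CL = 0.712

For CD = CD0 + K·CL², (L/D)max occurs at CL* = √(CD0/K) and equals 1/(2√(K·CD0)).
(L/D)max = 1/(2√(0.0475 × 0.0241)) = 1/(2 × 0.03383) = 14.8
CL* = √(0.0241/0.0475) = 0.712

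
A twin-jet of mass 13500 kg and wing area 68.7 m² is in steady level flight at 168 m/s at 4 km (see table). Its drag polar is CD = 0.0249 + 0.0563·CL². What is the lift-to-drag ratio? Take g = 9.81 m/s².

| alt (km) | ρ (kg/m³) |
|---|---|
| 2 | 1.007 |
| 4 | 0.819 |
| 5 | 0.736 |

At 4 km, from the table: ρ = 0.819 kg/m³.
Level flight ⇒ L = W = m·g = 13500 × 9.81 = 1.3244×10^5 N.
q = ½ρv² = ½ × 0.819 × 168² = 11560 Pa.
Required CL = L/(qS) = 1.3244×10^5/(11560·68.7) = 0.1668.
CD = 0.0249 + 0.0563 × 0.1668² = 0.02647.
L/D = CL/CD = 0.1668 / 0.02647 = 6.3

L/D = 6.3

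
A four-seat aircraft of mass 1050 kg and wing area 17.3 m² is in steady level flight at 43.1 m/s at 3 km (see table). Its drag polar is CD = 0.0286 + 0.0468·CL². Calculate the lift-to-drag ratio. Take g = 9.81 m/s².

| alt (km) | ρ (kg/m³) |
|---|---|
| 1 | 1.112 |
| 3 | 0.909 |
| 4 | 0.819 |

At 3 km, from the table: ρ = 0.909 kg/m³.
Weight W = mg = 1050 × 9.81 = 10300 N; in level flight L = W.
q = ½ρv² = ½ × 0.909 × 43.1² = 844.3 Pa.
CL = W/(q·S) = 10300 / (844.3 × 17.3) = 0.7052.
CD = 0.0286 + 0.0468 × 0.7052² = 0.05188.
L/D = CL/CD = 0.7052 / 0.05188 = 13.6

L/D = 13.6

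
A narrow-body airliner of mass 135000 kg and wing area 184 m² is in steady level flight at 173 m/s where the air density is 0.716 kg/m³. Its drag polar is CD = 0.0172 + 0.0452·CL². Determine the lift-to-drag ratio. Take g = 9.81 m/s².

In steady level flight, lift balances weight: W = mg = 135000 × 9.81 = 1.3244×10^6 N.
q = ½ρv² = ½ × 0.716 × 173² = 10710 Pa.
CL = W/(q·S) = 1.3244×10^6 / (10710 × 184) = 0.6718.
CD = 0.0172 + 0.0452 × 0.6718² = 0.0376.
L/D = CL/CD = 0.6718 / 0.0376 = 17.9

L/D = 17.9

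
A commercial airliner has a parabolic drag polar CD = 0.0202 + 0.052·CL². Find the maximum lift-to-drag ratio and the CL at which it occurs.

For CD = CD0 + K·CL², (L/D)max occurs at CL* = √(CD0/K) and equals 1/(2√(K·CD0)).
(L/D)max = 1/(2√(0.052 × 0.0202)) = 1/(2 × 0.03241) = 15.4
CL* = √(0.0202/0.052) = 0.623

(L/D)max = 15.4, at CL = 0.623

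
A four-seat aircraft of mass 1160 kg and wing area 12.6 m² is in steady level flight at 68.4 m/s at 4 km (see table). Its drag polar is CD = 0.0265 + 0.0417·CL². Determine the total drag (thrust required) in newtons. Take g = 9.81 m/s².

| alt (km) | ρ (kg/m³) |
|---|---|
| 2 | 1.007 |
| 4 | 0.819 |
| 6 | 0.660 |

D = 863 N

At 4 km, from the table: ρ = 0.819 kg/m³.
Level flight ⇒ L = W = m·g = 1160 × 9.81 = 11380 N.
Dynamic pressure q = 0.5 × 0.819 × 68.4² = 1916 Pa.
CL = W/(q·S) = 11380 / (1916 × 12.6) = 0.4714.
CD = 0.0265 + 0.0417 × 0.4714² = 0.03577.
D = q·S·CD = 1916 × 12.6 × 0.03577 = 863.4 N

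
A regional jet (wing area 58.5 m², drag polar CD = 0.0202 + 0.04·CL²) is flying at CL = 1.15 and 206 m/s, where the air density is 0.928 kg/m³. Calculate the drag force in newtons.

D = 84200 N

CD = 0.0202 + 0.04 × 1.15² = 0.0731
D = ½ρv²S·CD = ½ × 0.928 × 206² × 58.5 × 0.0731 = 84200 N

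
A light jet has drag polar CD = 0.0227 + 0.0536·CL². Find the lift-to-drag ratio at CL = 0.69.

CD = 0.0227 + 0.0536 × 0.69² = 0.04822
L/D = CL/CD = 0.69 / 0.04822 = 14.3

L/D = 14.3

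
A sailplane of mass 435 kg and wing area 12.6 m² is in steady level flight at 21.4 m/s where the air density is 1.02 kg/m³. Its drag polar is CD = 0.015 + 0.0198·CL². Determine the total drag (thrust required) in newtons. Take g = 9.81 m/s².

D = 167 N

Level flight ⇒ L = W = m·g = 435 × 9.81 = 4267.4 N.
Dynamic pressure q = 0.5 × 1.02 × 21.4² = 233.6 Pa.
Required CL = L/(qS) = 4267.4/(233.6·12.6) = 1.45.
CD = 0.015 + 0.0198 × 1.45² = 0.05663.
D = q·S·CD = 233.6 × 12.6 × 0.05663 = 166.7 N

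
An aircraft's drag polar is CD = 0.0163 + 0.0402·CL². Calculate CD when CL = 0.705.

CD = 0.0163 + 0.0402 × 0.705² = 0.0163 + 0.01998 = 0.0363

CD = 0.0363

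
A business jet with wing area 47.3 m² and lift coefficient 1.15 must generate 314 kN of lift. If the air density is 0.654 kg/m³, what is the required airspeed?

v = 133 m/s

L = ½ρv²S·CL ⇒ v = √(2L/(ρ·S·CL))
v = √(2 × 3.14×10^5 / (0.654 × 47.3 × 1.15)) = √17650 = 133 m/s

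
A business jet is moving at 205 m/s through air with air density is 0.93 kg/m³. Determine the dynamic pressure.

q = 19500 Pa

q = ½ρv² = ½ × 0.93 × 205² = 19500 Pa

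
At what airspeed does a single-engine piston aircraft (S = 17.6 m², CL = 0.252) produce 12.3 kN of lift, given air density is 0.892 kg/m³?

L = ½ρv²S·CL ⇒ v = √(2L/(ρ·S·CL))
v = √(2 × 12300 / (0.892 × 17.6 × 0.252)) = √6218 = 78.9 m/s

v = 78.9 m/s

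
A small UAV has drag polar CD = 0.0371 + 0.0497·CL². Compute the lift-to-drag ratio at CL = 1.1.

CD = 0.0371 + 0.0497 × 1.1² = 0.09724
L/D = CL/CD = 1.1 / 0.09724 = 11.3

L/D = 11.3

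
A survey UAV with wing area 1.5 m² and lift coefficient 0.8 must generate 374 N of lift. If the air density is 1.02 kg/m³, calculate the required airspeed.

v = 24.7 m/s

L = ½ρv²S·CL ⇒ v = √(2L/(ρ·S·CL))
v = √(2 × 374 / (1.02 × 1.5 × 0.8)) = √611.1 = 24.7 m/s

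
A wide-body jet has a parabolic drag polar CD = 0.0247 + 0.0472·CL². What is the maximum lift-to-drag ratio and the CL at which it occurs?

(L/D)max = 14.6, at CL = 0.723

For CD = CD0 + K·CL², (L/D)max occurs at CL* = √(CD0/K) and equals 1/(2√(K·CD0)).
(L/D)max = 1/(2√(0.0472 × 0.0247)) = 1/(2 × 0.03414) = 14.6
CL* = √(0.0247/0.0472) = 0.723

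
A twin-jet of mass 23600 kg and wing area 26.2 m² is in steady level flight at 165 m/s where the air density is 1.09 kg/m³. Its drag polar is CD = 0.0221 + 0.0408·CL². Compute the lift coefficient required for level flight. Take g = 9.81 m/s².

In steady level flight, lift balances weight: W = mg = 23600 × 9.81 = 2.3152×10^5 N.
q = ½ρv² = ½ × 1.09 × 165² = 14840 Pa.
Required CL = L/(qS) = 2.3152×10^5/(14840·26.2) = 0.5955.

CL = 0.596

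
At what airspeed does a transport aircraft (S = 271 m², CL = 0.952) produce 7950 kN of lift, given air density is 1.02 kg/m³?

L = ½ρv²S·CL ⇒ v = √(2L/(ρ·S·CL))
v = √(2 × 7.95×10^6 / (1.02 × 271 × 0.952)) = √60420 = 246 m/s

v = 246 m/s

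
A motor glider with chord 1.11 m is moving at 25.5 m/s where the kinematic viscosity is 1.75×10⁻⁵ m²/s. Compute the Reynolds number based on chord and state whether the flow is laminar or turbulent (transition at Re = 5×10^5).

Re = v·c/ν = 25.5 × 1.11 / (1.75×10⁻⁵) = 1.62×10^6
Since 1.62×10^6 > 5×10^5, the flow is turbulent.

Re = 1.62×10^6 (turbulent)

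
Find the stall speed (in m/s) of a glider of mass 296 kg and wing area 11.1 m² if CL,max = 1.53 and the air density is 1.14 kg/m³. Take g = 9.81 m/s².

Stall occurs when L = W at CL,max. W = mg = 296 × 9.81 = 2904 N.
From L = ½ρV²S·CL,max = W: V_stall = √(2W/(ρSCL,max)) = √(2·2904/(1.14·11.1·1.53))
V_stall = √300 = 17.3 m/s

V_stall = 17.3 m/s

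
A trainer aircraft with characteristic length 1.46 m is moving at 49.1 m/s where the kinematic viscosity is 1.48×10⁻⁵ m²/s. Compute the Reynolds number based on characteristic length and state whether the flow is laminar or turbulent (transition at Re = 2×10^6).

Re = 4.84×10^6 (turbulent)

Re = v·c/ν = 49.1 × 1.46 / (1.48×10⁻⁵) = 4.84×10^6
Since 4.84×10^6 > 2×10^6, the flow is turbulent.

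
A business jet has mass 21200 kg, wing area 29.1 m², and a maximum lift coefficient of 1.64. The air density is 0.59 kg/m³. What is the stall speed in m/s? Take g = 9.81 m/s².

V_stall = 122 m/s

Weight W = mg = 21200 × 9.81 = 2.08×10^5 N.
From L = ½ρV²S·CL,max = W: V_stall = √(2W/(ρSCL,max)) = √(2·2.08×10^5/(0.59·29.1·1.64))
V_stall = √14770 = 122 m/s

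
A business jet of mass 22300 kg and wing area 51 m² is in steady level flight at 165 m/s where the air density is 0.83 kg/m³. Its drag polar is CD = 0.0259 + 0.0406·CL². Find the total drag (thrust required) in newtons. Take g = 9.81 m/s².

D = 18300 N

Level flight ⇒ L = W = m·g = 22300 × 9.81 = 2.1876×10^5 N.
Dynamic pressure q = 0.5 × 0.83 × 165² = 11300 Pa.
CL = W/(q·S) = 2.1876×10^5 / (11300 × 51) = 0.3797.
CD = 0.0259 + 0.0406 × 0.3797² = 0.03175.
D = q·S·CD = 11300 × 51 × 0.03175 = 18300 N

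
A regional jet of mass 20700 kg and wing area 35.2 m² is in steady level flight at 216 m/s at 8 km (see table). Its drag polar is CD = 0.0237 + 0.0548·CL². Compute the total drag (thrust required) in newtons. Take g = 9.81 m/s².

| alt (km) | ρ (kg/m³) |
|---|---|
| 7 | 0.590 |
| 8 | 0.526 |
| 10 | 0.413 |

At 8 km, from the table: ρ = 0.526 kg/m³.
In steady level flight, lift balances weight: W = mg = 20700 × 9.81 = 2.0307×10^5 N.
q = ½ρv² = ½ × 0.526 × 216² = 12270 Pa.
CL = W/(q·S) = 2.0307×10^5 / (12270 × 35.2) = 0.4701.
CD = 0.0237 + 0.0548 × 0.4701² = 0.03581.
D = q·S·CD = 12270 × 35.2 × 0.03581 = 15470 N

D = 15500 N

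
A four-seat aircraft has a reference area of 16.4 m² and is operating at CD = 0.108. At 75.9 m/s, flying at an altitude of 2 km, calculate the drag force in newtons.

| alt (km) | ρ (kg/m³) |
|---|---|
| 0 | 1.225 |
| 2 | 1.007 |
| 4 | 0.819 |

At 2 km, from the table: ρ = 1.007 kg/m³.
Dynamic pressure q = ½ρv² = ½ × 1.007 × 75.9² = 2901 Pa.
D = q·S·CD = 2901 × 16.4 × 0.108 = 5140 N ≈ 5.14 kN

D = 5140 N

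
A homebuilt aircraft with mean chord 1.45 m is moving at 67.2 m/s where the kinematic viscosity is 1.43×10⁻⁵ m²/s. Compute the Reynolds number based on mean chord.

Re = 6.81×10^6

Re = v·c/ν = 67.2 × 1.45 / (1.43×10⁻⁵) = 6.81×10^6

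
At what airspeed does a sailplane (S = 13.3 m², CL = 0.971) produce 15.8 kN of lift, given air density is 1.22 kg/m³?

v = 44.8 m/s

L = ½ρv²S·CL ⇒ v = √(2L/(ρ·S·CL))
v = √(2 × 15800 / (1.22 × 13.3 × 0.971)) = √2006 = 44.8 m/s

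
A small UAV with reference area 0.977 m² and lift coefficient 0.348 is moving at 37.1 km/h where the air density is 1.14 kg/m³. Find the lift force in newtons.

Convert speed: v = 37.1 km/h ÷ 3.6 = 10.31 m/s.
Dynamic pressure q = ½ρv² = ½ × 1.14 × 10.31² = 60.54 Pa.
L = q·S·CL = 60.54 × 0.977 × 0.348 = 20.6 N

L = 20.6 N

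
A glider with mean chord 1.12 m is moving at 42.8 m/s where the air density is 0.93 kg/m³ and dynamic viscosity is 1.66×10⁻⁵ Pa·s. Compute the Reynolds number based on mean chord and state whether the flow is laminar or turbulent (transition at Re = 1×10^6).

Re = ρ·v·c/μ = 0.93 × 42.8 × 1.12 / (1.66×10⁻⁵) = 2.69×10^6
Since 2.69×10^6 > 1×10^6, the flow is turbulent.

Re = 2.69×10^6 (turbulent)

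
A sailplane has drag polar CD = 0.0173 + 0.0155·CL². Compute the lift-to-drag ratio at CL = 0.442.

CD = 0.0173 + 0.0155 × 0.442² = 0.02033
L/D = CL/CD = 0.442 / 0.02033 = 21.7

L/D = 21.7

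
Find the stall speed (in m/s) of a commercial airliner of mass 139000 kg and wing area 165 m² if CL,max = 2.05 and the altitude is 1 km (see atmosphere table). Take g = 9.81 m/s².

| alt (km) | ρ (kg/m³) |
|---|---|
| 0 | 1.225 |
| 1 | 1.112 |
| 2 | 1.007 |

At 1 km, from the table: ρ = 1.112 kg/m³.
Stall occurs when L = W at CL,max. W = mg = 139000 × 9.81 = 1.364×10^6 N.
V_stall = √(2W/(ρ·S·CL,max)) = √(2 × 1.364×10^6 / (1.112 × 165 × 2.05))
V_stall = √7251 = 85.2 m/s

V_stall = 85.2 m/s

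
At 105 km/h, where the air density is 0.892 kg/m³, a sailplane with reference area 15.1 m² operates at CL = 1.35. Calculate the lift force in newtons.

Convert speed: v = 105 km/h ÷ 3.6 = 29.17 m/s.
Dynamic pressure q = ½ρv² = ½ × 0.892 × 29.17² = 379.4 Pa.
L = q·S·CL = 379.4 × 15.1 × 1.35 = 7730 N ≈ 7.73 kN

L = 7730 N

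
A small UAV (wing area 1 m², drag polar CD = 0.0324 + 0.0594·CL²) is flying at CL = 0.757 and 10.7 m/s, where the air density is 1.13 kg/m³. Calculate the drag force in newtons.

CD = 0.0324 + 0.0594 × 0.757² = 0.06644
D = ½ρv²S·CD = ½ × 1.13 × 10.7² × 1 × 0.06644 = 4.3 N

D = 4.3 N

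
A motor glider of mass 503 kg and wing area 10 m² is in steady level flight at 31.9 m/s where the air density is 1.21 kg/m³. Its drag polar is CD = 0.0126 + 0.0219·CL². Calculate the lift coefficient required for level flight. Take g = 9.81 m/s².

Weight W = mg = 503 × 9.81 = 4934.4 N; in level flight L = W.
q = ½ρv² = ½ × 1.21 × 31.9² = 615.7 Pa.
Required CL = L/(qS) = 4934.4/(615.7·10) = 0.8015.

CL = 0.801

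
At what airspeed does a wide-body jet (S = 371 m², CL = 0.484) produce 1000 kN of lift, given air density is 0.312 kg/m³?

v = 189 m/s

L = ½ρv²S·CL ⇒ v = √(2L/(ρ·S·CL))
v = √(2 × 1×10^6 / (0.312 × 371 × 0.484)) = √35700 = 189 m/s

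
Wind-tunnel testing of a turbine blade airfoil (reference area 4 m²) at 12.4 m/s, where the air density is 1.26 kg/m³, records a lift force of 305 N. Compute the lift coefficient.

CL = 0.787

From L = ½ρv²S·CL, rearranging gives CL = 2L/(ρv²S).
CL = 2 × 305 / (1.26 × 12.4² × 4) = 0.787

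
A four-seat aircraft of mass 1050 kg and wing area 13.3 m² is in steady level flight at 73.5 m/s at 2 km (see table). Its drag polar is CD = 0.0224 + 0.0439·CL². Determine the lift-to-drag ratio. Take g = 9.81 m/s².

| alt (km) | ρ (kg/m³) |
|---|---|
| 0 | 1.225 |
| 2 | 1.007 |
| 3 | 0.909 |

At 2 km, from the table: ρ = 1.007 kg/m³.
Weight W = mg = 1050 × 9.81 = 10300 N; in level flight L = W.
Dynamic pressure q = 0.5 × 1.007 × 73.5² = 2720 Pa.
CL = W/(q·S) = 10300 / (2720 × 13.3) = 0.2847.
CD = 0.0224 + 0.0439 × 0.2847² = 0.02596.
L/D = CL/CD = 0.2847 / 0.02596 = 11

L/D = 11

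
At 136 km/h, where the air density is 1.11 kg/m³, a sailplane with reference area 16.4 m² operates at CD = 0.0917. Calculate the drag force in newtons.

Convert speed: v = 136 km/h ÷ 3.6 = 37.78 m/s.
Dynamic pressure q = ½ρv² = ½ × 1.11 × 37.78² = 792.1 Pa.
D = q·S·CD = 792.1 × 16.4 × 0.0917 = 1190 N

D = 1190 N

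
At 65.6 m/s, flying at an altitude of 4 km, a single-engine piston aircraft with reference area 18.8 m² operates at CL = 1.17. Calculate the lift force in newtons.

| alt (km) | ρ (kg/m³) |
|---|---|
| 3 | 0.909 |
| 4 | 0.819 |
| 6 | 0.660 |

At 4 km, from the table: ρ = 0.819 kg/m³.
L = ½ρv²S·CL = ½ × 0.819 × 65.6² × 18.8 × 1.17 = 38800 N ≈ 38.8 kN

L = 38800 N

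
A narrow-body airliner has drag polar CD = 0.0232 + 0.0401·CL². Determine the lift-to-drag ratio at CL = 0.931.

L/D = 16.1

CD = 0.0232 + 0.0401 × 0.931² = 0.05796
L/D = CL/CD = 0.931 / 0.05796 = 16.1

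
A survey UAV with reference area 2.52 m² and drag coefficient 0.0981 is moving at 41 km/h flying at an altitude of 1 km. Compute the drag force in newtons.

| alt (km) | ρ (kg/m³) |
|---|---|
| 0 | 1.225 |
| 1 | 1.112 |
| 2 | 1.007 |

At 1 km, from the table: ρ = 1.112 kg/m³.
Convert speed: v = 41 km/h ÷ 3.6 = 11.39 m/s.
Dynamic pressure q = ½ρv² = ½ × 1.112 × 11.39² = 72.12 Pa.
D = q·S·CD = 72.12 × 2.52 × 0.0981 = 17.8 N

D = 17.8 N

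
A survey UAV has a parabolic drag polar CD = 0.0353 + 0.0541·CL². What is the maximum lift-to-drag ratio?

For CD = CD0 + K·CL², (L/D)max occurs at CL* = √(CD0/K) and equals 1/(2√(K·CD0)).
(L/D)max = 1/(2√(0.0541 × 0.0353)) = 1/(2 × 0.0437) = 11.4

(L/D)max = 11.4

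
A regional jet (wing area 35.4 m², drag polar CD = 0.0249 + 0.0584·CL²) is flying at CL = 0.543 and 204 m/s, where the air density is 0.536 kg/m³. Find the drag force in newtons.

D = 16600 N

CD = 0.0249 + 0.0584 × 0.543² = 0.04212
D = ½ρv²S·CD = ½ × 0.536 × 204² × 35.4 × 0.04212 = 16600 N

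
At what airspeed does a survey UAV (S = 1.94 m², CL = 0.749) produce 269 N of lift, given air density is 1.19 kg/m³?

L = ½ρv²S·CL ⇒ v = √(2L/(ρ·S·CL))
v = √(2 × 269 / (1.19 × 1.94 × 0.749)) = √311.1 = 17.6 m/s

v = 17.6 m/s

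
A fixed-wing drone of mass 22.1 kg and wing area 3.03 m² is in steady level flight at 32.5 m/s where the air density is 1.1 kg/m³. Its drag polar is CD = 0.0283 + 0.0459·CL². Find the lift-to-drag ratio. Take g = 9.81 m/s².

Level flight ⇒ L = W = m·g = 22.1 × 9.81 = 216.8 N.
q = ½ρv² = ½ × 1.1 × 32.5² = 580.9 Pa.
CL = W/(q·S) = 216.8 / (580.9 × 3.03) = 0.1232.
CD = 0.0283 + 0.0459 × 0.1232² = 0.029.
L/D = CL/CD = 0.1232 / 0.029 = 4.25

L/D = 4.25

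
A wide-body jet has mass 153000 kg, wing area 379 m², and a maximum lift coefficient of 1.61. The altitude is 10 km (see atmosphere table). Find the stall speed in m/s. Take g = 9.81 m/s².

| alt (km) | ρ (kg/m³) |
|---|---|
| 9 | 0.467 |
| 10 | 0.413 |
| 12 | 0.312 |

V_stall = 109 m/s

At 10 km, from the table: ρ = 0.413 kg/m³.
Stall occurs when L = W at CL,max. W = mg = 153000 × 9.81 = 1.501×10^6 N.
From L = ½ρV²S·CL,max = W: V_stall = √(2W/(ρSCL,max)) = √(2·1.501×10^6/(0.413·379·1.61))
V_stall = √11910 = 109 m/s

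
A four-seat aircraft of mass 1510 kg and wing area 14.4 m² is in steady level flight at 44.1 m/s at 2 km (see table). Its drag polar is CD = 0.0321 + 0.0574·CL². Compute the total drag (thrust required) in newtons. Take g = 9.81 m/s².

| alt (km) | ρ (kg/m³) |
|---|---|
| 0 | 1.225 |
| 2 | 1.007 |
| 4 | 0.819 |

At 2 km, from the table: ρ = 1.007 kg/m³.
Level flight ⇒ L = W = m·g = 1510 × 9.81 = 14813 N.
Dynamic pressure q = 0.5 × 1.007 × 44.1² = 979.2 Pa.
CL = 2W/(ρv²S) = 2×14813/(1.007×44.1²×14.4) = 1.051.
CD = 0.0321 + 0.0574 × 1.051² = 0.09545.
D = q·S·CD = 979.2 × 14.4 × 0.09545 = 1346 N

D = 1350 N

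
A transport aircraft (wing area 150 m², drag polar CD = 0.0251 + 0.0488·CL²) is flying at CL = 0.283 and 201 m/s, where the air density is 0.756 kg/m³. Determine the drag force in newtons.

D = 66500 N

CD = 0.0251 + 0.0488 × 0.283² = 0.02901
D = ½ρv²S·CD = ½ × 0.756 × 201² × 150 × 0.02901 = 66500 N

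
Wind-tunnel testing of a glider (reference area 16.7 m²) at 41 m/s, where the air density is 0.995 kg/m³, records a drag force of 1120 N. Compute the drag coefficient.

CD = 0.0802

From D = ½ρv²S·CD, rearranging gives CD = 2D/(ρv²S).
CD = 2 × 1120 / (0.995 × 41² × 16.7) = 0.0802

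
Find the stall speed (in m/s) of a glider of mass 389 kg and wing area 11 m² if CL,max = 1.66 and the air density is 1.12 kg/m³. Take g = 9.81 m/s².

V_stall = 19.3 m/s

At stall, lift equals weight: L = W = m·g = 389 × 9.81 = 3816 N.
From L = ½ρV²S·CL,max = W: V_stall = √(2W/(ρSCL,max)) = √(2·3816/(1.12·11·1.66))
V_stall = √373.2 = 19.3 m/s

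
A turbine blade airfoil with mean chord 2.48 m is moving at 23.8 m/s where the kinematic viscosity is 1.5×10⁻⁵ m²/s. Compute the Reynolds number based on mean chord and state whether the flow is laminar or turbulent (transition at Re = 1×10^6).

Re = v·c/ν = 23.8 × 2.48 / (1.5×10⁻⁵) = 3.93×10^6
Since 3.93×10^6 > 1×10^6, the flow is turbulent.

Re = 3.93×10^6 (turbulent)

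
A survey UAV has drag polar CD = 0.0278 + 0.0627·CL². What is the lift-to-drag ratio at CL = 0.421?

CD = 0.0278 + 0.0627 × 0.421² = 0.03891
L/D = CL/CD = 0.421 / 0.03891 = 10.8

L/D = 10.8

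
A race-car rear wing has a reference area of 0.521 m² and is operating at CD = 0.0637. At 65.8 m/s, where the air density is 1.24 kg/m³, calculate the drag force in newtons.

D = ½ρv²S·CD = ½ × 1.24 × 65.8² × 0.521 × 0.0637 = 89.1 N

D = 89.1 N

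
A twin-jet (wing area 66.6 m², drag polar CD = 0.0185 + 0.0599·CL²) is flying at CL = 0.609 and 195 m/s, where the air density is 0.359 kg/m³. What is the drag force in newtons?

CD = 0.0185 + 0.0599 × 0.609² = 0.04072
D = ½ρv²S·CD = ½ × 0.359 × 195² × 66.6 × 0.04072 = 18500 N

D = 18500 N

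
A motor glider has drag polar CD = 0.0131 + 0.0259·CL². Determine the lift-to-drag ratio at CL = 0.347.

CD = 0.0131 + 0.0259 × 0.347² = 0.01622
L/D = CL/CD = 0.347 / 0.01622 = 21.4

L/D = 21.4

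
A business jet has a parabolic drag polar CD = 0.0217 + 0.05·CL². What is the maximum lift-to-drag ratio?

(L/D)max = 15.2

For CD = CD0 + K·CL², (L/D)max occurs at CL* = √(CD0/K) and equals 1/(2√(K·CD0)).
(L/D)max = 1/(2√(0.05 × 0.0217)) = 1/(2 × 0.03294) = 15.2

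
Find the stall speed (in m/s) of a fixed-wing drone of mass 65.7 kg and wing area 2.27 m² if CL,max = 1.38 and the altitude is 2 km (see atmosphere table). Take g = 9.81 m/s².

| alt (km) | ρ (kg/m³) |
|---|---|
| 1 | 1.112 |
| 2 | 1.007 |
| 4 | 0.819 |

V_stall = 20.2 m/s

At 2 km, from the table: ρ = 1.007 kg/m³.
Weight W = mg = 65.7 × 9.81 = 644.5 N.
V_stall = √(2W/(ρ·S·CL,max)) = √(2 × 644.5 / (1.007 × 2.27 × 1.38))
V_stall = √408.6 = 20.2 m/s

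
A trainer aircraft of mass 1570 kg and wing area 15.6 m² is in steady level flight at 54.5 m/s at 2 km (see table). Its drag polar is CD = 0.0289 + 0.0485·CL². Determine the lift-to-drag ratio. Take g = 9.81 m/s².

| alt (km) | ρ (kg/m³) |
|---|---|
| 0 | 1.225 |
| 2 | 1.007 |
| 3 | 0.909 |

L/D = 13.2

At 2 km, from the table: ρ = 1.007 kg/m³.
Weight W = mg = 1570 × 9.81 = 15402 N; in level flight L = W.
Dynamic pressure q = 0.5 × 1.007 × 54.5² = 1496 Pa.
Required CL = L/(qS) = 15402/(1496·15.6) = 0.6602.
CD = 0.0289 + 0.0485 × 0.6602² = 0.05004.
L/D = CL/CD = 0.6602 / 0.05004 = 13.2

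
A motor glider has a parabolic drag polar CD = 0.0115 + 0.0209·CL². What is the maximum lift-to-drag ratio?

For CD = CD0 + K·CL², (L/D)max occurs at CL* = √(CD0/K) and equals 1/(2√(K·CD0)).
(L/D)max = 1/(2√(0.0209 × 0.0115)) = 1/(2 × 0.0155) = 32.3

(L/D)max = 32.3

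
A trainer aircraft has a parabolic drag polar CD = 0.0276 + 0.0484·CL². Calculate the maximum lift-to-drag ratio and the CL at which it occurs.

For CD = CD0 + K·CL², (L/D)max occurs at CL* = √(CD0/K) and equals 1/(2√(K·CD0)).
(L/D)max = 1/(2√(0.0484 × 0.0276)) = 1/(2 × 0.03655) = 13.7
CL* = √(0.0276/0.0484) = 0.755

(L/D)max = 13.7, at CL = 0.755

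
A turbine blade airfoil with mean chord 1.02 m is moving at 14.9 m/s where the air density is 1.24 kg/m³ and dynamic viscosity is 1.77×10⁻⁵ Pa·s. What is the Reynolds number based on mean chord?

Re = ρ·v·c/μ = 1.24 × 14.9 × 1.02 / (1.77×10⁻⁵) = 1.06×10^6

Re = 1.06×10^6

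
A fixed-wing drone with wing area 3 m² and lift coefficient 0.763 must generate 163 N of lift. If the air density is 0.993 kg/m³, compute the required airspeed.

L = ½ρv²S·CL ⇒ v = √(2L/(ρ·S·CL))
v = √(2 × 163 / (0.993 × 3 × 0.763)) = √143.4 = 12 m/s

v = 12 m/s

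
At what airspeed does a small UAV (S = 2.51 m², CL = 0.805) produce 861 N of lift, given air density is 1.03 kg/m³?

L = ½ρv²S·CL ⇒ v = √(2L/(ρ·S·CL))
v = √(2 × 861 / (1.03 × 2.51 × 0.805)) = √827.4 = 28.8 m/s

v = 28.8 m/s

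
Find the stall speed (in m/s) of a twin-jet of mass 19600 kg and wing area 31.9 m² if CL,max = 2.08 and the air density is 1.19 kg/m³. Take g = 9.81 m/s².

V_stall = 69.8 m/s

Stall occurs when L = W at CL,max. W = mg = 19600 × 9.81 = 1.923×10^5 N.
From L = ½ρV²S·CL,max = W: V_stall = √(2W/(ρSCL,max)) = √(2·1.923×10^5/(1.19·31.9·2.08))
V_stall = √4870 = 69.8 m/s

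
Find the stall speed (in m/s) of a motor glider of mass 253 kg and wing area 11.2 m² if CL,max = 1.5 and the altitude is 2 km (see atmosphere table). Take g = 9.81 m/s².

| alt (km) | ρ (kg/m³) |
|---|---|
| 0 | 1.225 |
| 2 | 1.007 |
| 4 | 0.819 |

V_stall = 17.1 m/s

At 2 km, from the table: ρ = 1.007 kg/m³.
Stall occurs when L = W at CL,max. W = mg = 253 × 9.81 = 2482 N.
From L = ½ρV²S·CL,max = W: V_stall = √(2W/(ρSCL,max)) = √(2·2482/(1.007·11.2·1.5))
V_stall = √293.4 = 17.1 m/s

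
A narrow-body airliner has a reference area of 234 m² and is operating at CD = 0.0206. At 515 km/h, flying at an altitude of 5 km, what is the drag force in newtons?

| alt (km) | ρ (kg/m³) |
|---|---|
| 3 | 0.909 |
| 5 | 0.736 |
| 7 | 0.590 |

D = 36300 N

At 5 km, from the table: ρ = 0.736 kg/m³.
Convert speed: v = 515 km/h ÷ 3.6 = 143.1 m/s.
Dynamic pressure q = ½ρv² = ½ × 0.736 × 143.1² = 7531 Pa.
D = q·S·CD = 7531 × 234 × 0.0206 = 36300 N ≈ 36.3 kN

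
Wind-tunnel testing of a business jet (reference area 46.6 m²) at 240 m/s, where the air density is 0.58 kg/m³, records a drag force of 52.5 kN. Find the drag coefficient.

From D = ½ρv²S·CD, rearranging gives CD = 2D/(ρv²S).
CD = 2 × 52500 / (0.58 × 240² × 46.6) = 0.0674

CD = 0.0674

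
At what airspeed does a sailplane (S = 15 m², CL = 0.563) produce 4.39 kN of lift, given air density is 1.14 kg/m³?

L = ½ρv²S·CL ⇒ v = √(2L/(ρ·S·CL))
v = √(2 × 4390 / (1.14 × 15 × 0.563)) = √912 = 30.2 m/s

v = 30.2 m/s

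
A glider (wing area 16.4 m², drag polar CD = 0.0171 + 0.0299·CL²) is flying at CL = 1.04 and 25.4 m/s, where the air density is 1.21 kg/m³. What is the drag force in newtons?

CD = 0.0171 + 0.0299 × 1.04² = 0.04944
D = ½ρv²S·CD = ½ × 1.21 × 25.4² × 16.4 × 0.04944 = 316 N

D = 316 N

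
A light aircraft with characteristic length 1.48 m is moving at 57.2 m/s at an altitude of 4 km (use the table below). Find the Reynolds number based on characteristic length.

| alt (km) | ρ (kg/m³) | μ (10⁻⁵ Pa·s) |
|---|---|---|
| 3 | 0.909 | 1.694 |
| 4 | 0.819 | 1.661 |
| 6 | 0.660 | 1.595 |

At 4 km, from the table: ρ = 0.819 kg/m³, μ = 1.661×10⁻⁵ Pa·s.
Re = ρ·v·c/μ = 0.819 × 57.2 × 1.48 / (1.661×10⁻⁵) = 4.17×10^6

Re = 4.17×10^6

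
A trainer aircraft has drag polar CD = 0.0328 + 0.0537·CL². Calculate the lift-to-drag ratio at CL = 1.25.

L/D = 10.7

CD = 0.0328 + 0.0537 × 1.25² = 0.1167
L/D = CL/CD = 1.25 / 0.1167 = 10.7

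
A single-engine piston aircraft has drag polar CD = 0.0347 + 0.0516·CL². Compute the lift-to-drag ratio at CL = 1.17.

L/D = 11.1

CD = 0.0347 + 0.0516 × 1.17² = 0.1053
L/D = CL/CD = 1.17 / 0.1053 = 11.1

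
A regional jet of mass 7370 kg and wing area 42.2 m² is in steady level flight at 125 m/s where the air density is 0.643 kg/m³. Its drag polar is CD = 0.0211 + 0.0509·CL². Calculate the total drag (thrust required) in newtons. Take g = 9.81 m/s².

Weight W = mg = 7370 × 9.81 = 72300 N; in level flight L = W.
Dynamic pressure q = 0.5 × 0.643 × 125² = 5023 Pa.
CL = 2W/(ρv²S) = 2×72300/(0.643×125²×42.2) = 0.3411.
CD = 0.0211 + 0.0509 × 0.3411² = 0.02702.
D = q·S·CD = 5023 × 42.2 × 0.02702 = 5728 N

D = 5730 N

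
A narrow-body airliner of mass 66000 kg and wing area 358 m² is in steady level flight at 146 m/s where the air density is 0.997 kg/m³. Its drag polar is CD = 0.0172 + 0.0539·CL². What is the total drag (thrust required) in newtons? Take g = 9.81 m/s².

D = 71400 N

Level flight ⇒ L = W = m·g = 66000 × 9.81 = 6.4746×10^5 N.
Dynamic pressure q = 0.5 × 0.997 × 146² = 10630 Pa.
CL = W/(q·S) = 6.4746×10^5 / (10630 × 358) = 0.1702.
CD = 0.0172 + 0.0539 × 0.1702² = 0.01876.
D = q·S·CD = 10630 × 358 × 0.01876 = 71370 N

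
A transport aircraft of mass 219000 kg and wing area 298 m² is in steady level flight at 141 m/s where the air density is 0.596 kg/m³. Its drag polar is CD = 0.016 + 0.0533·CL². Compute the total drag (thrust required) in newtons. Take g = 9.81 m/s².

D = 1.68×10^5 N

Weight W = mg = 219000 × 9.81 = 2.1484×10^6 N; in level flight L = W.
q = ½ρv² = ½ × 0.596 × 141² = 5925 Pa.
Required CL = L/(qS) = 2.1484×10^6/(5925·298) = 1.217.
CD = 0.016 + 0.0533 × 1.217² = 0.09492.
D = q·S·CD = 5925 × 298 × 0.09492 = 1.676×10^5 N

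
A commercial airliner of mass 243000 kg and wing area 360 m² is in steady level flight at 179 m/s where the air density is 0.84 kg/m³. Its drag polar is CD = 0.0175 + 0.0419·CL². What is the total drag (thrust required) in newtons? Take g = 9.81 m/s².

D = 1.34×10^5 N

Level flight ⇒ L = W = m·g = 243000 × 9.81 = 2.3838×10^6 N.
q = ½ρv² = ½ × 0.84 × 179² = 13460 Pa.
Required CL = L/(qS) = 2.3838×10^6/(13460·360) = 0.4921.
CD = 0.0175 + 0.0419 × 0.4921² = 0.02764.
D = q·S·CD = 13460 × 360 × 0.02764 = 1.339×10^5 N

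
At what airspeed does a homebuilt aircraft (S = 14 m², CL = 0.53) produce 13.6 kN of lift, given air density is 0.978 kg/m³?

L = ½ρv²S·CL ⇒ v = √(2L/(ρ·S·CL))
v = √(2 × 13600 / (0.978 × 14 × 0.53)) = √3748 = 61.2 m/s

v = 61.2 m/s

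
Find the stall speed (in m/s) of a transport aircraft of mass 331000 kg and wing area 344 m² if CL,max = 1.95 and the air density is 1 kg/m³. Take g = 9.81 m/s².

V_stall = 98.4 m/s

Weight W = mg = 331000 × 9.81 = 3.247×10^6 N.
From L = ½ρV²S·CL,max = W: V_stall = √(2W/(ρSCL,max)) = √(2·3.247×10^6/(1·344·1.95))
V_stall = √9681 = 98.4 m/s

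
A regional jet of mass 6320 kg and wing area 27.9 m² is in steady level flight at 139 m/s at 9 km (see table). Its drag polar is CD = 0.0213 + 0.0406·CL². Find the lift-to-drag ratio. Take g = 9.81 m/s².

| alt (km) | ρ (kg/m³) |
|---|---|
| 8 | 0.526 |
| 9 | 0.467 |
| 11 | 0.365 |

At 9 km, from the table: ρ = 0.467 kg/m³.
In steady level flight, lift balances weight: W = mg = 6320 × 9.81 = 61999 N.
q = ½ρv² = ½ × 0.467 × 139² = 4511 Pa.
Required CL = L/(qS) = 61999/(4511·27.9) = 0.4926.
CD = 0.0213 + 0.0406 × 0.4926² = 0.03115.
L/D = CL/CD = 0.4926 / 0.03115 = 15.8

L/D = 15.8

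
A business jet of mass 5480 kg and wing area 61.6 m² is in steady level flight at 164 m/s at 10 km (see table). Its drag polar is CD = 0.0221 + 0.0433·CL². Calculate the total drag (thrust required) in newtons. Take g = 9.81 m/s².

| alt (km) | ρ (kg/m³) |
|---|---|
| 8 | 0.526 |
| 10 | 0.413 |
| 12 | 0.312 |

At 10 km, from the table: ρ = 0.413 kg/m³.
Level flight ⇒ L = W = m·g = 5480 × 9.81 = 53759 N.
Dynamic pressure q = 0.5 × 0.413 × 164² = 5554 Pa.
Required CL = L/(qS) = 53759/(5554·61.6) = 0.1571.
CD = 0.0221 + 0.0433 × 0.1571² = 0.02317.
D = q·S·CD = 5554 × 61.6 × 0.02317 = 7927 N

D = 7930 N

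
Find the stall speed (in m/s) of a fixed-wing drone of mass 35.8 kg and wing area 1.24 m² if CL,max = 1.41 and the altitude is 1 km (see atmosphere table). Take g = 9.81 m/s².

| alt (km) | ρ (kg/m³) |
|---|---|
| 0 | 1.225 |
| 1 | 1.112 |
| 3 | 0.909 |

At 1 km, from the table: ρ = 1.112 kg/m³.
Stall occurs when L = W at CL,max. W = mg = 35.8 × 9.81 = 351.2 N.
V_stall = √(2W/(ρ·S·CL,max)) = √(2 × 351.2 / (1.112 × 1.24 × 1.41))
V_stall = √361.3 = 19 m/s

V_stall = 19 m/s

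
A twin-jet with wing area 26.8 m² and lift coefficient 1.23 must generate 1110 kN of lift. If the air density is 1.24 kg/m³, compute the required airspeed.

L = ½ρv²S·CL ⇒ v = √(2L/(ρ·S·CL))
v = √(2 × 1.11×10^6 / (1.24 × 26.8 × 1.23)) = √54310 = 233 m/s

v = 233 m/s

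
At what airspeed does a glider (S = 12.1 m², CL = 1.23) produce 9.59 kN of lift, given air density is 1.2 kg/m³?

v = 32.8 m/s

L = ½ρv²S·CL ⇒ v = √(2L/(ρ·S·CL))
v = √(2 × 9590 / (1.2 × 12.1 × 1.23)) = √1074 = 32.8 m/s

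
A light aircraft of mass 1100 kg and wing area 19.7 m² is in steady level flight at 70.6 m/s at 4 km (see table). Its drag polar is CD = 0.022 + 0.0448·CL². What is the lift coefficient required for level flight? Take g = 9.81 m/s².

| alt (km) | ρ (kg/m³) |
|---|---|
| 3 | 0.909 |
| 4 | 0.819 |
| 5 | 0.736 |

CL = 0.268

At 4 km, from the table: ρ = 0.819 kg/m³.
In steady level flight, lift balances weight: W = mg = 1100 × 9.81 = 10791 N.
Dynamic pressure q = 0.5 × 0.819 × 70.6² = 2041 Pa.
CL = W/(q·S) = 10791 / (2041 × 19.7) = 0.2684.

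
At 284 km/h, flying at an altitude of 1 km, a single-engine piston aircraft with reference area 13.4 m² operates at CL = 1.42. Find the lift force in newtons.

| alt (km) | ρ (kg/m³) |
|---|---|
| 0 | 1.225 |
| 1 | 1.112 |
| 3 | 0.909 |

L = 65800 N

At 1 km, from the table: ρ = 1.112 kg/m³.
Convert speed: v = 284 km/h ÷ 3.6 = 78.89 m/s.
Dynamic pressure q = ½ρv² = ½ × 1.112 × 78.89² = 3460 Pa.
L = q·S·CL = 3460 × 13.4 × 1.42 = 65800 N ≈ 65.8 kN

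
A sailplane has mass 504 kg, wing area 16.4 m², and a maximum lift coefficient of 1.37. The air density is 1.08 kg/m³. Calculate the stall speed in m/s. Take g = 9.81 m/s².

At stall, lift equals weight: L = W = m·g = 504 × 9.81 = 4944 N.
V_stall = √(2W/(ρ·S·CL,max)) = √(2 × 4944 / (1.08 × 16.4 × 1.37))
V_stall = √407.5 = 20.2 m/s

V_stall = 20.2 m/s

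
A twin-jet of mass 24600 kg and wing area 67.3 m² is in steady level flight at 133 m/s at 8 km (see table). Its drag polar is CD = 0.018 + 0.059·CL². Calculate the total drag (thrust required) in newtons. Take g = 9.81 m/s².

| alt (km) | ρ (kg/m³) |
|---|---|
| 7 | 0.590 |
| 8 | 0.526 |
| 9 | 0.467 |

At 8 km, from the table: ρ = 0.526 kg/m³.
Weight W = mg = 24600 × 9.81 = 2.4133×10^5 N; in level flight L = W.
Dynamic pressure q = 0.5 × 0.526 × 133² = 4652 Pa.
Required CL = L/(qS) = 2.4133×10^5/(4652·67.3) = 0.7708.
CD = 0.018 + 0.059 × 0.7708² = 0.05305.
D = q·S·CD = 4652 × 67.3 × 0.05305 = 16610 N

D = 16600 N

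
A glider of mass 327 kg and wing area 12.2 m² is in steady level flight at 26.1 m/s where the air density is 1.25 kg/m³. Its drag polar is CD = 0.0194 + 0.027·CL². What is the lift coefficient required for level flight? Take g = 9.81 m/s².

CL = 0.618

Level flight ⇒ L = W = m·g = 327 × 9.81 = 3207.9 N.
Dynamic pressure q = 0.5 × 1.25 × 26.1² = 425.8 Pa.
CL = W/(q·S) = 3207.9 / (425.8 × 12.2) = 0.6176.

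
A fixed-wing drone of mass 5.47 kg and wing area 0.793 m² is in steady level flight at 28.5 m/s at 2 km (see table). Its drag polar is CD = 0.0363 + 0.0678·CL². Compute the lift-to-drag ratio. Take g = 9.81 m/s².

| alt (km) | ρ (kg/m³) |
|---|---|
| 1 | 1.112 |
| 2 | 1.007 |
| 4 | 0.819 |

L/D = 4.34

At 2 km, from the table: ρ = 1.007 kg/m³.
In steady level flight, lift balances weight: W = mg = 5.47 × 9.81 = 53.661 N.
q = ½ρv² = ½ × 1.007 × 28.5² = 409 Pa.
CL = W/(q·S) = 53.661 / (409 × 0.793) = 0.1655.
CD = 0.0363 + 0.0678 × 0.1655² = 0.03816.
L/D = CL/CD = 0.1655 / 0.03816 = 4.34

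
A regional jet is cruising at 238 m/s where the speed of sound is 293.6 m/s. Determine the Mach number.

M = 0.811

M = v/a = 238 / 293.6 = 0.811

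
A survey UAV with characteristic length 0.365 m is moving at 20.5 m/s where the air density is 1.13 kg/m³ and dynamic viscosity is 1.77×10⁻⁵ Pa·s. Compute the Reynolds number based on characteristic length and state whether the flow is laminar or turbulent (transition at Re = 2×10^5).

Re = ρ·v·c/μ = 1.13 × 20.5 × 0.365 / (1.77×10⁻⁵) = 4.78×10^5
Since 4.78×10^5 > 2×10^5, the flow is turbulent.

Re = 4.78×10^5 (turbulent)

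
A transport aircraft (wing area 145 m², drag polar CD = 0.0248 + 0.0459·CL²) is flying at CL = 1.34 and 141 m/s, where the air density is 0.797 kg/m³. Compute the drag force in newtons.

CD = 0.0248 + 0.0459 × 1.34² = 0.1072
D = ½ρv²S·CD = ½ × 0.797 × 141² × 145 × 0.1072 = 1.23×10^5 N

D = 1.23×10^5 N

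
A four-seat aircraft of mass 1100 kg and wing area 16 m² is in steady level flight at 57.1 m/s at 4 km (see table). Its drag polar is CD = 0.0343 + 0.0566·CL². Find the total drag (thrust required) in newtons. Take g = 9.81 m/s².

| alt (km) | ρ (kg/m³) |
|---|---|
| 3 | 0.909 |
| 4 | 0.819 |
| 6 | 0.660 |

D = 1040 N

At 4 km, from the table: ρ = 0.819 kg/m³.
Level flight ⇒ L = W = m·g = 1100 × 9.81 = 10791 N.
q = ½ρv² = ½ × 0.819 × 57.1² = 1335 Pa.
Required CL = L/(qS) = 10791/(1335·16) = 0.5051.
CD = 0.0343 + 0.0566 × 0.5051² = 0.04874.
D = q·S·CD = 1335 × 16 × 0.04874 = 1041 N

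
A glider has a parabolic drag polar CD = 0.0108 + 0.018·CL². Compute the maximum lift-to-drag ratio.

(L/D)max = 35.9

For CD = CD0 + K·CL², (L/D)max occurs at CL* = √(CD0/K) and equals 1/(2√(K·CD0)).
(L/D)max = 1/(2√(0.018 × 0.0108)) = 1/(2 × 0.01394) = 35.9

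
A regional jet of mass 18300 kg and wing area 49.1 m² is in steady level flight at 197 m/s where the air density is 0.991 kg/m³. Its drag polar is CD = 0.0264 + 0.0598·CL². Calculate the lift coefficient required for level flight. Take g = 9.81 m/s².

CL = 0.19

Level flight ⇒ L = W = m·g = 18300 × 9.81 = 1.7952×10^5 N.
Dynamic pressure q = 0.5 × 0.991 × 197² = 19230 Pa.
CL = W/(q·S) = 1.7952×10^5 / (19230 × 49.1) = 0.1901.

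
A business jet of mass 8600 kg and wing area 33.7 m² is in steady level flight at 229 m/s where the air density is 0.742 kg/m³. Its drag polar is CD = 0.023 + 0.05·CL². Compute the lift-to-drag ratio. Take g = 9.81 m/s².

Weight W = mg = 8600 × 9.81 = 84366 N; in level flight L = W.
Dynamic pressure q = 0.5 × 0.742 × 229² = 19460 Pa.
CL = W/(q·S) = 84366 / (19460 × 33.7) = 0.1287.
CD = 0.023 + 0.05 × 0.1287² = 0.02383.
L/D = CL/CD = 0.1287 / 0.02383 = 5.4

L/D = 5.4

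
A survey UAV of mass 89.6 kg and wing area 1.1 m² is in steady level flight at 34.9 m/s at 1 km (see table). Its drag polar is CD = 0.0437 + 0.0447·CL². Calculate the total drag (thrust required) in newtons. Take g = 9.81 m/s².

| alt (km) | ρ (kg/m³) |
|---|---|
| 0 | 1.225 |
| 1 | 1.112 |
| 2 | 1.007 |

At 1 km, from the table: ρ = 1.112 kg/m³.
In steady level flight, lift balances weight: W = mg = 89.6 × 9.81 = 878.98 N.
Dynamic pressure q = 0.5 × 1.112 × 34.9² = 677.2 Pa.
Required CL = L/(qS) = 878.98/(677.2·1.1) = 1.18.
CD = 0.0437 + 0.0447 × 1.18² = 0.1059.
D = q·S·CD = 677.2 × 1.1 × 0.1059 = 78.91 N

D = 78.9 N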